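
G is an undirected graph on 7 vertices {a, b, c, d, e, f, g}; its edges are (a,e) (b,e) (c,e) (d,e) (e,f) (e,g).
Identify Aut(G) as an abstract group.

S_6

Vertex e has degree 6 and every other vertex has degree 1, so G is the star K_{1,6} with centre e. The 6 leaves are pairwise interchangeable while the centre is fixed, giving Aut(G) = S_6.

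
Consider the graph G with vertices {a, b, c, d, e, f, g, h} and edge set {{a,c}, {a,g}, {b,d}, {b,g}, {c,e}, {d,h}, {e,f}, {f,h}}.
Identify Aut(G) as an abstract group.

G is 2-regular and connected on 8 vertices, i.e. the cycle C_8. The automorphisms of the 8-cycle are exactly the symmetries of a regular 8-gon: the dihedral group D_8, |D_8| = 16.

the dihedral group of order 16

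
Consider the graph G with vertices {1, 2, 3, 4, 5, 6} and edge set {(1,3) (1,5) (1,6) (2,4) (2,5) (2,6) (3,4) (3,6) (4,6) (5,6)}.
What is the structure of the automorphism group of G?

Vertex 6 is the unique vertex of degree 5; the remaining 5 vertices each have degree 3 and induce a cycle, so G is the wheel on 6 vertices with hub 6. Every automorphism fixes the hub and acts on the rim 5-cycle, so Aut(G) ≅ Aut(C_5) = D_5 of order 10.

the dihedral group of order 10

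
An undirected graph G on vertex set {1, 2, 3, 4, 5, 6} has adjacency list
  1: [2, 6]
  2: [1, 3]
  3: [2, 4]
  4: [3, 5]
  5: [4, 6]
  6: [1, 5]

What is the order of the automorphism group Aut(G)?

12

G is 2-regular and connected on 6 vertices, i.e. the cycle C_6. C_6 has 6 rotations and 6 reflections, so Aut(C_6) ≅ D_6 of order 12.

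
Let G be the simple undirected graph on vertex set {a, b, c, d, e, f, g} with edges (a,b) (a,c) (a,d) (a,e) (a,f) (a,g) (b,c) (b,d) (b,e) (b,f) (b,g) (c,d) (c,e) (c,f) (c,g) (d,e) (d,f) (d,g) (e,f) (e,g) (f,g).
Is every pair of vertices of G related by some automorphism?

Yes

All 7 vertices are pairwise adjacent: G = K_7. Any permutation of the 7 vertices preserves K_7, so Aut(K_7) = S_7 of order 7! = 5040. Under this action every vertex can be carried to every other, so G is vertex-transitive.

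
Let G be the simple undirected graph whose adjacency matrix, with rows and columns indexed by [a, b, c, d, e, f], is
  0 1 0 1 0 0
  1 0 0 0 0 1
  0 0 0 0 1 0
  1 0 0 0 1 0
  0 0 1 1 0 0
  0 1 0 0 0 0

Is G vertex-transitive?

No

Automorphisms preserve degree, but G has vertices of degree 1 and vertices of degree 2; no automorphism maps one to the other, so G is not vertex-transitive.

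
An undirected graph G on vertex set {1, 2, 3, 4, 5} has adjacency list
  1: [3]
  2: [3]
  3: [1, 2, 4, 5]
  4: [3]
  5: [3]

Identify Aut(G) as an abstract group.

S_4

Vertex 3 has degree 4 and every other vertex has degree 1, so G is the star K_{1,4} with centre 3. Any automorphism fixes the centre and permutes the 4 leaves freely, so Aut(G) ≅ S_4 of order 4! = 24.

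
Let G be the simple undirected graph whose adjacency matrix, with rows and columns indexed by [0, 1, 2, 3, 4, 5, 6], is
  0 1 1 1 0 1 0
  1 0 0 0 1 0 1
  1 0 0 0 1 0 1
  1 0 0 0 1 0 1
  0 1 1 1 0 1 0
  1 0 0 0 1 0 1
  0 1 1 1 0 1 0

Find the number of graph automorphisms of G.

144

The vertices split by degree into {0, 4, 6} (degree 4) and {1, 2, 3, 5} (degree 3); every edge runs between the two parts, so G is the complete bipartite graph K_{3,4}. Automorphisms preserve the bipartition setwise (since the parts differ in size) and act as S_3 × S_4 within it; |Aut| = 144.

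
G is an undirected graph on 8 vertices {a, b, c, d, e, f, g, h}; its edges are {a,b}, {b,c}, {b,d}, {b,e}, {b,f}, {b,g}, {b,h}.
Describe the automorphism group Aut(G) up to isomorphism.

Vertex b has degree 7 and every other vertex has degree 1, so G is the star K_{1,7} with centre b. Any automorphism fixes the centre and permutes the 7 leaves freely, so Aut(G) ≅ S_7 of order 7! = 5040.

S_7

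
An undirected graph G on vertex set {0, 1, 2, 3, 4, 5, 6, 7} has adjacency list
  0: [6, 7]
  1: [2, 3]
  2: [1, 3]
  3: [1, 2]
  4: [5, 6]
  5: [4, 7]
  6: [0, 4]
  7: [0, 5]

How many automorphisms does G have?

G has two connected components, {0, 4, 5, 6, 7} and {1, 2, 3}; each is 2-regular, so G = C_5 ⊔ C_3. The components are non-isomorphic (different sizes), so Aut(G) = Aut(C_3) × Aut(C_5) = D_3 × D_5 of order 6·10 = 60.

60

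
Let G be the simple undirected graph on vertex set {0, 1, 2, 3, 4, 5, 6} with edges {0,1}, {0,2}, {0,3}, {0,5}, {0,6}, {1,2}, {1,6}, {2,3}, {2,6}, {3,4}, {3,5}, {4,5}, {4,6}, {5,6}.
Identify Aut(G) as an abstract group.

{e}

The degree sequence is [5, 3, 4, 4, 3, 4, 5]. Checking the degree-preserving permutations of the vertex set shows that none except the identity preserves every edge, so Aut(G) is trivial.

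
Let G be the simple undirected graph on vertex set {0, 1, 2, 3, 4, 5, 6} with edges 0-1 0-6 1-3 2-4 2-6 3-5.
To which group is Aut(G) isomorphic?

C_2

The degree sequence is [2, 2, 2, 2, 1, 1, 2]; the two degree-1 vertices 4 and 5 are the ends of a path, so G = P_7. The only nontrivial automorphism of a path is the end-to-end reflection, so Aut(G) ≅ Z_2.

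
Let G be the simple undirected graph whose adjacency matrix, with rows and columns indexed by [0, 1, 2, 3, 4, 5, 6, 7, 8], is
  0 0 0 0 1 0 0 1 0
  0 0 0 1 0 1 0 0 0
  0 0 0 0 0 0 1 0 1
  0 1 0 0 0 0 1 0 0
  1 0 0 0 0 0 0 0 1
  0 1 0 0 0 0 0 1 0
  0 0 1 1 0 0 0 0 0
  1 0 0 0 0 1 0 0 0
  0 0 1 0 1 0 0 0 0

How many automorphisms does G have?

G is 2-regular and connected on 9 vertices, i.e. the cycle C_9. The automorphisms of the 9-cycle are exactly the symmetries of a regular 9-gon: the dihedral group D_9, |D_9| = 18.

18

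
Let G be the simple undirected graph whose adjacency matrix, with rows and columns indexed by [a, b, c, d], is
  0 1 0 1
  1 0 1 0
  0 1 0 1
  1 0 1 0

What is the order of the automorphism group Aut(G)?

Every vertex has degree 2 and the graph is connected, so G is the 4-cycle C_4. The automorphisms of the 4-cycle are exactly the symmetries of a regular 4-gon: the dihedral group D_4, |D_4| = 8.

8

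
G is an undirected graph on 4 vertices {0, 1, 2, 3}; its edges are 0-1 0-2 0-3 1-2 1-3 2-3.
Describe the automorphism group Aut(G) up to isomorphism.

the symmetric group on 4 letters

Every vertex has degree 3, so G is the complete graph K_4. Every bijection on the vertex set is an automorphism of K_4; hence Aut(K_4) ≅ S_4, order 24.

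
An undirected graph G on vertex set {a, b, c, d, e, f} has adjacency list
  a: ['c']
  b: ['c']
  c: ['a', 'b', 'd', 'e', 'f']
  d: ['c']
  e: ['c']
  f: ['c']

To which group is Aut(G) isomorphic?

Vertex c has degree 5 and every other vertex has degree 1, so G is the star K_{1,5} with centre c. Any automorphism fixes the centre and permutes the 5 leaves freely, so Aut(G) ≅ S_5 of order 5! = 120.

S_5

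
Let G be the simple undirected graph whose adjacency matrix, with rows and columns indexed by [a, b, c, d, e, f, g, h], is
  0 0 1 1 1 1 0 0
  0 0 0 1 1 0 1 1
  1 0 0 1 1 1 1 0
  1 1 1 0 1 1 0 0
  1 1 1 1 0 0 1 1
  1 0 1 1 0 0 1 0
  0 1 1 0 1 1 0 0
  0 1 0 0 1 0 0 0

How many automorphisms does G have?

1

The degree sequence is [4, 4, 5, 5, 6, 4, 4, 2]. Checking the degree-preserving permutations of the vertex set shows that none except the identity preserves every edge, so Aut(G) is trivial.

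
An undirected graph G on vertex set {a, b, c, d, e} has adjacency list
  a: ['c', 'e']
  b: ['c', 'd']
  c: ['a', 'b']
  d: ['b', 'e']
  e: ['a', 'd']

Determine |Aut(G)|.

G is 2-regular and connected on 5 vertices, i.e. the cycle C_5. The automorphisms of the 5-cycle are exactly the symmetries of a regular 5-gon: the dihedral group D_5, |D_5| = 10.

10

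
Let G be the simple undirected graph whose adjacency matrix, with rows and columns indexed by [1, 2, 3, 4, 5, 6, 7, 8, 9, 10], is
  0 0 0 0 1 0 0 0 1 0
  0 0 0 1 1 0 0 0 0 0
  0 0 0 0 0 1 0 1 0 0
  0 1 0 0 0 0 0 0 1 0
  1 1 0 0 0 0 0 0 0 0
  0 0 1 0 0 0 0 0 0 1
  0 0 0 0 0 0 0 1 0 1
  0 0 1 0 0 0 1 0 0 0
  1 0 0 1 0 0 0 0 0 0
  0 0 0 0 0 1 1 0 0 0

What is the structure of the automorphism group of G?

(D_5 × D_5) ⋊ Z_2

G has two connected components, {3, 6, 7, 8, 10} and {1, 2, 4, 5, 9}; each is 2-regular, so G = C_5 ⊔ C_5. With two isomorphic components, Aut(G) = Aut(C_5) ≀ S_2 = (D_5 × D_5) ⋊ Z_2: permute each cycle by D_5, then optionally swap the two cycles. Order 2·(2·5)² = 200.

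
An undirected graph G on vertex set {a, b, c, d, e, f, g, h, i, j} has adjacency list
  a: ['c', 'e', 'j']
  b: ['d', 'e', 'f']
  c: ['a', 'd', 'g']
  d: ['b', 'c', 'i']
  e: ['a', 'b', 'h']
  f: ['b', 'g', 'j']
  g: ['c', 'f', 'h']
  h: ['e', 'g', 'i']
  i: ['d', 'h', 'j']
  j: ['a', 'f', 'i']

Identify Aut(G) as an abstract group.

G is 3-regular on 10 vertices with no triangles and no 4-cycles (girth 5): this is the Petersen graph. Viewing the Petersen graph as the Kneser graph K(5,2) — vertices are 2-subsets of {1,…,5}, edges join disjoint pairs — its automorphisms are exactly the permutations of the 5-element set, so Aut ≅ S_5 of order 120.

the symmetric group S_5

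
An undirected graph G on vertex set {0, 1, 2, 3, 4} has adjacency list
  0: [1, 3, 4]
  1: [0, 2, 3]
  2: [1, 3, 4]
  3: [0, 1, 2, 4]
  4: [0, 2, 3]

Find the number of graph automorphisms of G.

8

Vertex 3 is the unique vertex of degree 4; the remaining 4 vertices each have degree 3 and induce a cycle, so G is the wheel on 5 vertices with hub 3. Every automorphism fixes the hub and acts on the rim 4-cycle, so Aut(G) ≅ Aut(C_4) = D_4 of order 8.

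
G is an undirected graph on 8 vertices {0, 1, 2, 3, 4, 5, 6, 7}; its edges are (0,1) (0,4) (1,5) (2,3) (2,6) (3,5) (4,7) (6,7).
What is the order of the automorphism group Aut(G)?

16

Every vertex has degree 2 and the graph is connected, so G is the 8-cycle C_8. C_8 has 8 rotations and 8 reflections, so Aut(C_8) ≅ D_8 of order 16.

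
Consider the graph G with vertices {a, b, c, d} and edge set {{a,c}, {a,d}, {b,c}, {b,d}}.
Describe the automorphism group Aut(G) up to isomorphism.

G is 2-regular and bipartite on 2^2 = 4 vertices with girth 4; it is the hypercube graph Q_2. Aut(Q_2) consists of the signed permutations of the 2 coordinate axes: 2! permutations times 2^2 sign flips, so |Aut| = 2^2·2! = 8.

Z_2^2 ⋊ S_2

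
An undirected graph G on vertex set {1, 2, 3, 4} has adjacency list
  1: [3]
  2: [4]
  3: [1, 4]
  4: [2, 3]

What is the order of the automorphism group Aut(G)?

The degree sequence is [1, 1, 2, 2]; the two degree-1 vertices 1 and 2 are the ends of a path, so G = P_4. The only nontrivial automorphism of a path is the end-to-end reflection, so Aut(G) ≅ Z_2.

2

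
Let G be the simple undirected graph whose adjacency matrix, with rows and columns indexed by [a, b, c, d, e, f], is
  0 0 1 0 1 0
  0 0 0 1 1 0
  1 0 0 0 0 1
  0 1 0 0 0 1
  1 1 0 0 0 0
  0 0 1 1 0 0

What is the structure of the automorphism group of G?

D_6

Every vertex has degree 2 and the graph is connected, so G is the 6-cycle C_6. C_6 has 6 rotations and 6 reflections, so Aut(C_6) ≅ D_6 of order 12.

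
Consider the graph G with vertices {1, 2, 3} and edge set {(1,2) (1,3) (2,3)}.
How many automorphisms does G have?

6

All 3 vertices are pairwise adjacent: G = K_3. Every bijection on the vertex set is an automorphism of K_3; hence Aut(K_3) ≅ S_3, order 6.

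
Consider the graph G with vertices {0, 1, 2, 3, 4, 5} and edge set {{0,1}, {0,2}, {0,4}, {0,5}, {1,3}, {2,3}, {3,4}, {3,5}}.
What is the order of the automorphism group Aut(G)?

48

The vertices split by degree into {0, 3} (degree 4) and {1, 2, 4, 5} (degree 2); every edge runs between the two parts, so G is the complete bipartite graph K_{2,4}. Automorphisms preserve the bipartition setwise (since the parts differ in size) and act as S_4 × S_2 within it; |Aut| = 48.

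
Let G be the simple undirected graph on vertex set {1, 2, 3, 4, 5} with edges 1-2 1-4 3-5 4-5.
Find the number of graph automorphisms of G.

The degree sequence is [2, 1, 1, 2, 2]; the two degree-1 vertices 2 and 3 are the ends of a path, so G = P_5. A path has exactly one nontrivial symmetry — reversal — giving Aut(G) of order 2.

2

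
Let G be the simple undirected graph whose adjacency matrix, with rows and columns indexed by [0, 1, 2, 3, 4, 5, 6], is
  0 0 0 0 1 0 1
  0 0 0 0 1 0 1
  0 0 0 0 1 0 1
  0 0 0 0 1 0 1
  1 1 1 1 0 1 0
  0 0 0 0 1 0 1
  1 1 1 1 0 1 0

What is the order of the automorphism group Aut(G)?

240

The vertices split by degree into {4, 6} (degree 5) and {0, 1, 2, 3, 5} (degree 2); every edge runs between the two parts, so G is the complete bipartite graph K_{2,5}. Automorphisms preserve the bipartition setwise (since the parts differ in size) and act as S_2 × S_5 within it; |Aut| = 240.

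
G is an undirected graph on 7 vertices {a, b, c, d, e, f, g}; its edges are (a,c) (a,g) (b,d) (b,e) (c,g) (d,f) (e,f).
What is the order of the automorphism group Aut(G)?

G has two connected components, {b, d, e, f} and {a, c, g}; each is 2-regular, so G = C_4 ⊔ C_3. No automorphism exchanges components of different sizes, hence Aut(G) is the direct product D_3 × D_4, order 48.

48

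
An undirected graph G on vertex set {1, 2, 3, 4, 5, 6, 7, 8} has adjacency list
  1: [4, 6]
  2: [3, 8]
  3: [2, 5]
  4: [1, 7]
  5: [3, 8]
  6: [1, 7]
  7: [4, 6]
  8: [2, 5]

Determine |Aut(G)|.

128

G has two connected components, {1, 4, 6, 7} and {2, 3, 5, 8}; each is 2-regular, so G = C_4 ⊔ C_4. With two isomorphic components, Aut(G) = Aut(C_4) ≀ S_2 = (D_4 × D_4) ⋊ Z_2: permute each cycle by D_4, then optionally swap the two cycles. Order 2·(2·4)² = 128.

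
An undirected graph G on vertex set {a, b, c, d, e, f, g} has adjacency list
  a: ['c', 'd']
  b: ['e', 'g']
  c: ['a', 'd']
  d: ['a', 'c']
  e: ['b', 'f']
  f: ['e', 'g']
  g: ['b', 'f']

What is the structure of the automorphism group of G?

G has two connected components, {b, e, f, g} and {a, c, d}; each is 2-regular, so G = C_4 ⊔ C_3. The components are non-isomorphic (different sizes), so Aut(G) = Aut(C_4) × Aut(C_3) = D_4 × D_3 of order 8·6 = 48.

D_4 × D_3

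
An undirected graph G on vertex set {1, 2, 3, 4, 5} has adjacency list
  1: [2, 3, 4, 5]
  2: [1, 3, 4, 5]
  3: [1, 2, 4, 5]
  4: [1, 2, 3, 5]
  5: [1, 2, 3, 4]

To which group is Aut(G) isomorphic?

the symmetric group on 5 letters

All 5 vertices are pairwise adjacent: G = K_5. Any permutation of the 5 vertices preserves K_5, so Aut(K_5) = S_5 of order 5! = 120.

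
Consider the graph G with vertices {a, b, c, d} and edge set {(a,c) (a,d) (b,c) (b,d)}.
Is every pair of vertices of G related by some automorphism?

Yes

G is 2-regular and bipartite on 2^2 = 4 vertices with girth 4; it is the hypercube graph Q_2. The symmetry group of the 2-cube is the hyperoctahedral group B_2 = Z_2 ≀ S_2, of order 2^2·2! = 8. This group acts transitively on the 4 vertices.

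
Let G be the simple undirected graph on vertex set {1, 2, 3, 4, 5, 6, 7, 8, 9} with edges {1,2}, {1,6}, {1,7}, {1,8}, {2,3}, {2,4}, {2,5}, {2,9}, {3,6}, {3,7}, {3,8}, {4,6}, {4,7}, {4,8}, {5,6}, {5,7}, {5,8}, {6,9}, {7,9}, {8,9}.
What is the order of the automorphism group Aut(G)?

The vertices split by degree into {2, 6, 7, 8} (degree 5) and {1, 3, 4, 5, 9} (degree 4); every edge runs between the two parts, so G is the complete bipartite graph K_{4,5}. Automorphisms preserve the bipartition setwise (since the parts differ in size) and act as S_4 × S_5 within it; |Aut| = 2880.

2880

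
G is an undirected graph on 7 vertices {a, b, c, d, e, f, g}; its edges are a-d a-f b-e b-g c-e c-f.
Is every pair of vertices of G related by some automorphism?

No

Automorphisms preserve degree, but G has vertices of degree 1 and vertices of degree 2; no automorphism maps one to the other, so G is not vertex-transitive.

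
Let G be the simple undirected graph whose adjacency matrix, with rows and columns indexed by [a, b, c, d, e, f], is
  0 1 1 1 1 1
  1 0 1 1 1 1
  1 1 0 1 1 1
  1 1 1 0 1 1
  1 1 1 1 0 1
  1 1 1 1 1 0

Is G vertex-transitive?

Yes

All 6 vertices are pairwise adjacent: G = K_6. Every bijection on the vertex set is an automorphism of K_6; hence Aut(K_6) ≅ S_6, order 720. This group acts transitively on the 6 vertices.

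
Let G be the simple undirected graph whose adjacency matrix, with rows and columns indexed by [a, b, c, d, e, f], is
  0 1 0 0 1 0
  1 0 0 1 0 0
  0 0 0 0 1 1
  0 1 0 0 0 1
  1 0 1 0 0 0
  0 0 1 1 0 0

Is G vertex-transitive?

G is 2-regular and connected on 6 vertices, i.e. the cycle C_6. The automorphisms of the 6-cycle are exactly the symmetries of a regular 6-gon: the dihedral group D_6, |D_6| = 12. Under this action every vertex can be carried to every other, so G is vertex-transitive.

Yes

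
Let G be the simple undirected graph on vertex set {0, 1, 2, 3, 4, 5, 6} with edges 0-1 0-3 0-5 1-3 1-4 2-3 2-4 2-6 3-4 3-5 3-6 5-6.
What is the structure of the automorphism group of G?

D_6

Vertex 3 is the unique vertex of degree 6; the remaining 6 vertices each have degree 3 and induce a cycle, so G is the wheel on 7 vertices with hub 3. With the hub fixed, the remaining symmetry is that of the rim cycle C_6, giving the dihedral group D_6.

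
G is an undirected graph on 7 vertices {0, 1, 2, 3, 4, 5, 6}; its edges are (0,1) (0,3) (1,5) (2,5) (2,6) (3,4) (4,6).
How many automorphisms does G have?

14

Every vertex has degree 2 and the graph is connected, so G is the 7-cycle C_7. C_7 has 7 rotations and 7 reflections, so Aut(C_7) ≅ D_7 of order 14.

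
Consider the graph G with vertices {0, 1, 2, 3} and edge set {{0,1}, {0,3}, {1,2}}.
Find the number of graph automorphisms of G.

2

The degree sequence is [2, 2, 1, 1]; the two degree-1 vertices 2 and 3 are the ends of a path, so G = P_4. The only nontrivial automorphism of a path is the end-to-end reflection, so Aut(G) ≅ Z_2.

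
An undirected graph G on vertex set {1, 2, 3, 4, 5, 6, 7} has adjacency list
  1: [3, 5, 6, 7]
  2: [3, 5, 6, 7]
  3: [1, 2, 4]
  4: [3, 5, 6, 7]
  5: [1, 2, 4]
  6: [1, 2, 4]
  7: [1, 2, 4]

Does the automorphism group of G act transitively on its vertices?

Automorphisms preserve degree, but G has vertices of degree 3 and vertices of degree 4; no automorphism maps one to the other, so G is not vertex-transitive.

No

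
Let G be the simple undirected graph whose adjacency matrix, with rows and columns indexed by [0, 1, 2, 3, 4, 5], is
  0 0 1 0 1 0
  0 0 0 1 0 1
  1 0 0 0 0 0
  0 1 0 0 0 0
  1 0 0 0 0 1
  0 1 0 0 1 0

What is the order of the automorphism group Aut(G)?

The degree sequence is [2, 2, 1, 1, 2, 2]; the two degree-1 vertices 2 and 3 are the ends of a path, so G = P_6. A path has exactly one nontrivial symmetry — reversal — giving Aut(G) of order 2.

2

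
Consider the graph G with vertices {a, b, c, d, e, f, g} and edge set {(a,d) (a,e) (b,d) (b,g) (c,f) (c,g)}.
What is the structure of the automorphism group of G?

C_2

The degree sequence is [2, 2, 2, 2, 1, 1, 2]; the two degree-1 vertices e and f are the ends of a path, so G = P_7. A path has exactly one nontrivial symmetry — reversal — giving Aut(G) of order 2.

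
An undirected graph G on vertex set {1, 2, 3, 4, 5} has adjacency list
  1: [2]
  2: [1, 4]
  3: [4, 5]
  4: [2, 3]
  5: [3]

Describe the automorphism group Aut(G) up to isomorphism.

The degree sequence is [1, 2, 2, 2, 1]; the two degree-1 vertices 1 and 5 are the ends of a path, so G = P_5. The only nontrivial automorphism of a path is the end-to-end reflection, so Aut(G) ≅ Z_2.

Z_2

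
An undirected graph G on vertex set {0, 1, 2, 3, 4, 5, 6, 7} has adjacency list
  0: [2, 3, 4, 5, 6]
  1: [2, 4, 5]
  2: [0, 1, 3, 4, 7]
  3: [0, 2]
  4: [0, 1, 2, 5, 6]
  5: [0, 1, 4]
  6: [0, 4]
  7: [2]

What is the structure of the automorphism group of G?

The degree sequence is [5, 3, 5, 2, 5, 3, 2, 1]. Checking the degree-preserving permutations of the vertex set shows that none except the identity preserves every edge, so Aut(G) is trivial.

the trivial group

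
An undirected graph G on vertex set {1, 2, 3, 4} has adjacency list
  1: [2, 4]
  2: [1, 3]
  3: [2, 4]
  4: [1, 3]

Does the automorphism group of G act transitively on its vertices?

Yes

Every vertex has degree 2 and the graph is connected, so G is the 4-cycle C_4. C_4 has 4 rotations and 4 reflections, so Aut(C_4) ≅ D_4 of order 8. Under this action every vertex can be carried to every other, so G is vertex-transitive.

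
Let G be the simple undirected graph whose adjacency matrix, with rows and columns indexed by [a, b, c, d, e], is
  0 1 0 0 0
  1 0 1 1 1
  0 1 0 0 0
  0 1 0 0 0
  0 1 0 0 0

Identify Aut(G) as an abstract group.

the symmetric group on 4 letters

Vertex b has degree 4 and every other vertex has degree 1, so G is the star K_{1,4} with centre b. The 4 leaves are pairwise interchangeable while the centre is fixed, giving Aut(G) = S_4.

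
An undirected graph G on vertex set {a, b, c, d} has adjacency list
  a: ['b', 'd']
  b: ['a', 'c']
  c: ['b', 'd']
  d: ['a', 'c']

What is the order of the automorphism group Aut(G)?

Every vertex has degree 2 and the graph is connected, so G is the 4-cycle C_4. The automorphisms of the 4-cycle are exactly the symmetries of a regular 4-gon: the dihedral group D_4, |D_4| = 8.

8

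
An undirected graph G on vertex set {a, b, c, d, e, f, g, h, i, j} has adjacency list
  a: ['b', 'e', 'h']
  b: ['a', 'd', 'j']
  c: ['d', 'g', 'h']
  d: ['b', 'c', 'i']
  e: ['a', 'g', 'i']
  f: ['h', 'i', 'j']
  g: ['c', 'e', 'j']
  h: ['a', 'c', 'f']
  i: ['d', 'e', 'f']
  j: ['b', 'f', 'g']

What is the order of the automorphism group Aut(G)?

G is 3-regular on 10 vertices with no triangles and no 4-cycles (girth 5): this is the Petersen graph. It is a classical fact that the Petersen graph has automorphism group S_5 (order 120), arising from its description as the Kneser graph K(5,2).

120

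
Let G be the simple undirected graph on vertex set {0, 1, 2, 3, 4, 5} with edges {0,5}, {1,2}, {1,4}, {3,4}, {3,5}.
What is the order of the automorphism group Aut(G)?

The degree sequence is [1, 2, 1, 2, 2, 2]; the two degree-1 vertices 0 and 2 are the ends of a path, so G = P_6. The only nontrivial automorphism of a path is the end-to-end reflection, so Aut(G) ≅ Z_2.

2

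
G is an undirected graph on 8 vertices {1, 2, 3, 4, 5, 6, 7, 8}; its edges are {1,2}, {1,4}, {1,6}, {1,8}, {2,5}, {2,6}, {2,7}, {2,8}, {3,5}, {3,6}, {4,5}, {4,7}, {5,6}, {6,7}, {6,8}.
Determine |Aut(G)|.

1

Degrees alone do not determine every vertex (e.g. 1 and 5 both have degree 4), but their neighbour-degree multisets differ: N(1) has degrees [3, 3, 5, 6] while N(5) has degrees [2, 3, 5, 6]. Repeating this refinement separates all vertices, so the only automorphism is the identity.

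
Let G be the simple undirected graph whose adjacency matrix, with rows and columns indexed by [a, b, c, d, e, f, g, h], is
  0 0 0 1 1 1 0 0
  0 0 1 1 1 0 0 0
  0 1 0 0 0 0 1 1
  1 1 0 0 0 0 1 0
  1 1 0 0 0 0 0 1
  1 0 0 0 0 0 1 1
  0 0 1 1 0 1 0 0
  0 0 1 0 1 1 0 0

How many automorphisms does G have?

48

G is 3-regular and bipartite on 2^3 = 8 vertices with girth 4; it is the hypercube graph Q_3. Aut(Q_3) consists of the signed permutations of the 3 coordinate axes: 3! permutations times 2^3 sign flips, so |Aut| = 2^3·3! = 48.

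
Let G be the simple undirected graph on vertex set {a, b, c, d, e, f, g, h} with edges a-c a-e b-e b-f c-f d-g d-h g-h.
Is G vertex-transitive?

G has two connected components, {a, b, c, e, f} and {d, g, h}; each is 2-regular, so G = C_5 ⊔ C_3. The orbit of a under Aut(G) is {a, b, c, e, f}, which does not contain d, so G is not vertex-transitive.

No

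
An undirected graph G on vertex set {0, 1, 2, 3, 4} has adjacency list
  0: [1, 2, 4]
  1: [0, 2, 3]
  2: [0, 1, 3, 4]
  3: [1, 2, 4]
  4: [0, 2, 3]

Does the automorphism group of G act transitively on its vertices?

Vertex 2 is the only vertex of degree 4, so every automorphism fixes it; G is not vertex-transitive.

No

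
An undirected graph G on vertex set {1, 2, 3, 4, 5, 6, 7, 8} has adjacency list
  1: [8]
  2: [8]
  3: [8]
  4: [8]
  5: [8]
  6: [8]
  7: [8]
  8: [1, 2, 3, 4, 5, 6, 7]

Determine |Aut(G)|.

5040

Vertex 8 has degree 7 and every other vertex has degree 1, so G is the star K_{1,7} with centre 8. The 7 leaves are pairwise interchangeable while the centre is fixed, giving Aut(G) = S_7.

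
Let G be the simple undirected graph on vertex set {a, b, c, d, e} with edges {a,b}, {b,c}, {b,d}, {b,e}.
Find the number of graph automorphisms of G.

Vertex b has degree 4 and every other vertex has degree 1, so G is the star K_{1,4} with centre b. The 4 leaves are pairwise interchangeable while the centre is fixed, giving Aut(G) = S_4.

24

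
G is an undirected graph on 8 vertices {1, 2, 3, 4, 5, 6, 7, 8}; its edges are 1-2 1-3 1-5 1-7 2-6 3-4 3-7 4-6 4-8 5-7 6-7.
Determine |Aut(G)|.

1

Degrees alone do not determine every vertex (e.g. 1 and 7 both have degree 4), but their neighbour-degree multisets differ: N(1) has degrees [2, 2, 3, 4] while N(7) has degrees [2, 3, 3, 4]. Repeating this refinement separates all vertices, so the only automorphism is the identity.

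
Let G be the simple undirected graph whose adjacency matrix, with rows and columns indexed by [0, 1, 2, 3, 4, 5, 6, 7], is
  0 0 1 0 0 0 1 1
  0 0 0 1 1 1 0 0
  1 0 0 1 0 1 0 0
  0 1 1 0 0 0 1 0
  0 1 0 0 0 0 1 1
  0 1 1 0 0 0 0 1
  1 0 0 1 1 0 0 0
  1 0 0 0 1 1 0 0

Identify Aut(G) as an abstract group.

the hyperoctahedral group B_3

G is 3-regular and bipartite on 2^3 = 8 vertices with girth 4; it is the hypercube graph Q_3. The symmetry group of the 3-cube is the hyperoctahedral group B_3 = Z_2 ≀ S_3, of order 2^3·3! = 48.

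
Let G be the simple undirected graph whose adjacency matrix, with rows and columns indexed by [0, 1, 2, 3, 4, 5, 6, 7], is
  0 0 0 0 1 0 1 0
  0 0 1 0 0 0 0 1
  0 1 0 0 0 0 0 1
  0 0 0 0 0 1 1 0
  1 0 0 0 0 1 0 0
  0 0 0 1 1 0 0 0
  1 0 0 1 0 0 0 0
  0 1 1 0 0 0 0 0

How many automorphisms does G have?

G has two connected components, {0, 3, 4, 5, 6} and {1, 2, 7}; each is 2-regular, so G = C_5 ⊔ C_3. No automorphism exchanges components of different sizes, hence Aut(G) is the direct product D_5 × D_3, order 60.

60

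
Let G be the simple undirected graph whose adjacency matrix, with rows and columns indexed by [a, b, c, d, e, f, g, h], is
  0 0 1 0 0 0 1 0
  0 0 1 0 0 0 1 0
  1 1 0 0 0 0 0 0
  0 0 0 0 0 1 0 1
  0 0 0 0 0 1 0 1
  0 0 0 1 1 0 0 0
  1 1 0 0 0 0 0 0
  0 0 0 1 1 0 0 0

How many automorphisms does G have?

G has two connected components, {a, b, c, g} and {d, e, f, h}; each is 2-regular, so G = C_4 ⊔ C_4. With two isomorphic components, Aut(G) = Aut(C_4) ≀ S_2 = (D_4 × D_4) ⋊ Z_2: permute each cycle by D_4, then optionally swap the two cycles. Order 2·(2·4)² = 128.

128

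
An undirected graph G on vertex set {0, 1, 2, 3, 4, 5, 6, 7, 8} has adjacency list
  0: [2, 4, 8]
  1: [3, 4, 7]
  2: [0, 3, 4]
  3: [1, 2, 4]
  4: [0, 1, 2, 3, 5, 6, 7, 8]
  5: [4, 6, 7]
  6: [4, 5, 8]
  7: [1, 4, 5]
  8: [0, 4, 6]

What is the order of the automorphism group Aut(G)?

16

Vertex 4 is the unique vertex of degree 8; the remaining 8 vertices each have degree 3 and induce a cycle, so G is the wheel on 9 vertices with hub 4. Every automorphism fixes the hub and acts on the rim 8-cycle, so Aut(G) ≅ Aut(C_8) = D_8 of order 16.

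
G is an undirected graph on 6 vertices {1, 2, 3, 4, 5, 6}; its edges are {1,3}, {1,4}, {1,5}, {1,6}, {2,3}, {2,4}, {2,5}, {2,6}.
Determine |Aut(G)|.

48

The vertices split by degree into {1, 2} (degree 4) and {3, 4, 5, 6} (degree 2); every edge runs between the two parts, so G is the complete bipartite graph K_{2,4}. The parts have unequal sizes, so no automorphism swaps them; each part is permuted independently, giving S_2 × S_4 of order 2!·4! = 48.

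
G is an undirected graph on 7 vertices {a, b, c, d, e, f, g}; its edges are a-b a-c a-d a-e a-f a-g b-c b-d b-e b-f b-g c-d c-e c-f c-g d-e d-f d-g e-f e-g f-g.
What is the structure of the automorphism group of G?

All 7 vertices are pairwise adjacent: G = K_7. Any permutation of the 7 vertices preserves K_7, so Aut(K_7) = S_7 of order 7! = 5040.

the symmetric group on 7 letters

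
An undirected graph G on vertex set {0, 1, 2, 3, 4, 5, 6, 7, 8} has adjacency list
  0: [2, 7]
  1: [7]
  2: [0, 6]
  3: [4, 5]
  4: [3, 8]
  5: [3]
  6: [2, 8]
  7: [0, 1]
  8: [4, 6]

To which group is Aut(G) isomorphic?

The degree sequence is [2, 1, 2, 2, 2, 1, 2, 2, 2]; the two degree-1 vertices 1 and 5 are the ends of a path, so G = P_9. The only nontrivial automorphism of a path is the end-to-end reflection, so Aut(G) ≅ Z_2.

the cyclic group of order 2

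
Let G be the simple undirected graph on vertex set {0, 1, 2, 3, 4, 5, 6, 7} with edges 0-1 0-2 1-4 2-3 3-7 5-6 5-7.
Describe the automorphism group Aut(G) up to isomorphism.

C_2

The degree sequence is [2, 2, 2, 2, 1, 2, 1, 2]; the two degree-1 vertices 4 and 6 are the ends of a path, so G = P_8. The only nontrivial automorphism of a path is the end-to-end reflection, so Aut(G) ≅ Z_2.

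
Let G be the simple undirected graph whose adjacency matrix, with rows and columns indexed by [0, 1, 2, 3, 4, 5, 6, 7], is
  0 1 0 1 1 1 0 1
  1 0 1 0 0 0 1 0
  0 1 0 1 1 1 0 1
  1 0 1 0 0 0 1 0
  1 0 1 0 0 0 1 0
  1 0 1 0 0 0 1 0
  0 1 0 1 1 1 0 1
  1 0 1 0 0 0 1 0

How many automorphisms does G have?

720

The vertices split by degree into {0, 2, 6} (degree 5) and {1, 3, 4, 5, 7} (degree 3); every edge runs between the two parts, so G is the complete bipartite graph K_{3,5}. Automorphisms preserve the bipartition setwise (since the parts differ in size) and act as S_3 × S_5 within it; |Aut| = 720.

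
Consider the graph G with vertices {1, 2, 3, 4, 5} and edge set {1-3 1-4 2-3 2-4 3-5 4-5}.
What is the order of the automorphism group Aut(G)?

The vertices split by degree into {3, 4} (degree 3) and {1, 2, 5} (degree 2); every edge runs between the two parts, so G is the complete bipartite graph K_{2,3}. Automorphisms preserve the bipartition setwise (since the parts differ in size) and act as S_2 × S_3 within it; |Aut| = 12.

12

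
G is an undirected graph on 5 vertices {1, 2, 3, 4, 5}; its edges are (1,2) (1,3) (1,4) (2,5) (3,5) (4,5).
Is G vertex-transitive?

No

Automorphisms preserve degree, but G has vertices of degree 2 and vertices of degree 3; no automorphism maps one to the other, so G is not vertex-transitive.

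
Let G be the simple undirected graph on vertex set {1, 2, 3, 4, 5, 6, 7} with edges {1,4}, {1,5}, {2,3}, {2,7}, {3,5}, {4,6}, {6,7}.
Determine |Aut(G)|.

G is 2-regular and connected on 7 vertices, i.e. the cycle C_7. The automorphisms of the 7-cycle are exactly the symmetries of a regular 7-gon: the dihedral group D_7, |D_7| = 14.

14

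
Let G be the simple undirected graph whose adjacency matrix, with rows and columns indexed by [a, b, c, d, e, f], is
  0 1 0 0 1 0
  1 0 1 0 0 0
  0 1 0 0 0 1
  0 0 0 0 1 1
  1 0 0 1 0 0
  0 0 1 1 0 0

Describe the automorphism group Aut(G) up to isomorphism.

D_6

Every vertex has degree 2 and the graph is connected, so G is the 6-cycle C_6. The automorphisms of the 6-cycle are exactly the symmetries of a regular 6-gon: the dihedral group D_6, |D_6| = 12.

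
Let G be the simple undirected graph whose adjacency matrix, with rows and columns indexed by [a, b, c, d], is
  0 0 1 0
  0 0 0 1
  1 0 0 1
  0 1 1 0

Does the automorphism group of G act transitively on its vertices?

No

Automorphisms preserve degree, but G has vertices of degree 1 and vertices of degree 2; no automorphism maps one to the other, so G is not vertex-transitive.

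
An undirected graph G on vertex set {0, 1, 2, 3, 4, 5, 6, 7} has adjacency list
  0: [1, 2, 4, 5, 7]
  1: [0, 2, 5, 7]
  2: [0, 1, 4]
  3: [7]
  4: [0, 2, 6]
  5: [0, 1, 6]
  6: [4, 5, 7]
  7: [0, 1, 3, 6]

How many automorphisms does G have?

The degree sequence is [5, 4, 3, 1, 3, 3, 3, 4]. Checking the degree-preserving permutations of the vertex set shows that none except the identity preserves every edge, so Aut(G) is trivial.

1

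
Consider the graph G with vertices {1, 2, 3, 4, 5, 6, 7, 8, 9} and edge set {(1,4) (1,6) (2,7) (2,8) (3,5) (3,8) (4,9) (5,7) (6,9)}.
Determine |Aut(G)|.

80

G has two connected components, {2, 3, 5, 7, 8} and {1, 4, 6, 9}; each is 2-regular, so G = C_5 ⊔ C_4. No automorphism exchanges components of different sizes, hence Aut(G) is the direct product D_4 × D_5, order 80.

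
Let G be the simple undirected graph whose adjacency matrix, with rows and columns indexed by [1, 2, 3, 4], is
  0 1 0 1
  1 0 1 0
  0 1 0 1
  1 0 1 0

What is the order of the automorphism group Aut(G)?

8

G is 2-regular and bipartite on 2^2 = 4 vertices with girth 4; it is the hypercube graph Q_2. Aut(Q_2) consists of the signed permutations of the 2 coordinate axes: 2! permutations times 2^2 sign flips, so |Aut| = 2^2·2! = 8.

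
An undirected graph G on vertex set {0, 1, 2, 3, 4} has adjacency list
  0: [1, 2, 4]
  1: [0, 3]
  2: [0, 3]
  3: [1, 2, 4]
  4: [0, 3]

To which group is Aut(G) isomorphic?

The vertices split by degree into {0, 3} (degree 3) and {1, 2, 4} (degree 2); every edge runs between the two parts, so G is the complete bipartite graph K_{2,3}. The parts have unequal sizes, so no automorphism swaps them; each part is permuted independently, giving S_3 × S_2 of order 3!·2! = 12.

S_3 × S_2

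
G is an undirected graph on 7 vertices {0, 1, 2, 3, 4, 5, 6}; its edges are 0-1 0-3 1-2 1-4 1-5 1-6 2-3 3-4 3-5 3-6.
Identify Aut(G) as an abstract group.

S_5 × S_2

The vertices split by degree into {1, 3} (degree 5) and {0, 2, 4, 5, 6} (degree 2); every edge runs between the two parts, so G is the complete bipartite graph K_{2,5}. The parts have unequal sizes, so no automorphism swaps them; each part is permuted independently, giving S_5 × S_2 of order 5!·2! = 240.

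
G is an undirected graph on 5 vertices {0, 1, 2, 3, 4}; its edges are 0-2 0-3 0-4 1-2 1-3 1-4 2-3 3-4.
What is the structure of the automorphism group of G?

D_4

Vertex 3 is the unique vertex of degree 4; the remaining 4 vertices each have degree 3 and induce a cycle, so G is the wheel on 5 vertices with hub 3. With the hub fixed, the remaining symmetry is that of the rim cycle C_4, giving the dihedral group D_4.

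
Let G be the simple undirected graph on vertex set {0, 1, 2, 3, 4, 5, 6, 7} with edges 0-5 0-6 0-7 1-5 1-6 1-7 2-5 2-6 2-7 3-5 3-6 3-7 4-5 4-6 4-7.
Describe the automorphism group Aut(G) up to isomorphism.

S_5 × S_3

The vertices split by degree into {5, 6, 7} (degree 5) and {0, 1, 2, 3, 4} (degree 3); every edge runs between the two parts, so G is the complete bipartite graph K_{3,5}. The parts have unequal sizes, so no automorphism swaps them; each part is permuted independently, giving S_5 × S_3 of order 5!·3! = 720.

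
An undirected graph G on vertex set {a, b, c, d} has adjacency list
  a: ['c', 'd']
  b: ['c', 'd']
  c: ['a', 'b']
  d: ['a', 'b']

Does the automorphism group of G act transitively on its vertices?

G is 2-regular and bipartite on 2^2 = 4 vertices with girth 4; it is the hypercube graph Q_2. Aut(Q_2) consists of the signed permutations of the 2 coordinate axes: 2! permutations times 2^2 sign flips, so |Aut| = 2^2·2! = 8. This group acts transitively on the 4 vertices.

Yes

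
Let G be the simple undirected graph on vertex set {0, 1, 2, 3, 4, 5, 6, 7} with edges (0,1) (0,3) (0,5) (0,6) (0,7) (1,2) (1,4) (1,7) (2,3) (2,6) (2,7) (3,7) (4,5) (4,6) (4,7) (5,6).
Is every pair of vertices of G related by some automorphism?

No

Automorphisms preserve degree, but G has vertices of degree 3 and vertices of degree 5; no automorphism maps one to the other, so G is not vertex-transitive.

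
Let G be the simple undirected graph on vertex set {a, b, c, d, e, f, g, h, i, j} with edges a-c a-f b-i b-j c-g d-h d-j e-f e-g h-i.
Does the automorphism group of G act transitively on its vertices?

G has two connected components, {b, d, h, i, j} and {a, c, e, f, g}; each is 2-regular, so G = C_5 ⊔ C_5. Aut of a disjoint union of two copies of C_5 is the wreath product D_5 ≀ Z_2, of order 2·10² = 200. This group acts transitively on the 10 vertices.

Yes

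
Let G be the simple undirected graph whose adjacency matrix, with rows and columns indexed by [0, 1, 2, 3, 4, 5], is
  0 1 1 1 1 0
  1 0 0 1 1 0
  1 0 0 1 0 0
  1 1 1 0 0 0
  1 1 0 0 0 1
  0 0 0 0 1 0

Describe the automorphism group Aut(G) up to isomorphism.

Degrees alone do not determine every vertex (e.g. 1 and 3 both have degree 3), but their neighbour-degree multisets differ: N(1) has degrees [3, 3, 4] while N(3) has degrees [2, 3, 4]. Repeating this refinement separates all vertices, so the only automorphism is the identity.

the trivial group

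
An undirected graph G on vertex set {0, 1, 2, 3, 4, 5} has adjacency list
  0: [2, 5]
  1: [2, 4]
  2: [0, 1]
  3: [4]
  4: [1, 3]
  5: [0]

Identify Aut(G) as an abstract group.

The degree sequence is [2, 2, 2, 1, 2, 1]; the two degree-1 vertices 3 and 5 are the ends of a path, so G = P_6. The only nontrivial automorphism of a path is the end-to-end reflection, so Aut(G) ≅ Z_2.

Z_2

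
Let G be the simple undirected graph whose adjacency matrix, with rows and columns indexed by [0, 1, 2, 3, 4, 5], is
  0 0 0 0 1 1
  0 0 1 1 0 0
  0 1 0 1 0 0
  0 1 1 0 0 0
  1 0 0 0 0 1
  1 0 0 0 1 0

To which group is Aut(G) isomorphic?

D_3 ≀ Z_2

G has two connected components, {0, 4, 5} and {1, 2, 3}; each is 2-regular, so G = C_3 ⊔ C_3. Aut of a disjoint union of two copies of C_3 is the wreath product D_3 ≀ Z_2, of order 2·6² = 72.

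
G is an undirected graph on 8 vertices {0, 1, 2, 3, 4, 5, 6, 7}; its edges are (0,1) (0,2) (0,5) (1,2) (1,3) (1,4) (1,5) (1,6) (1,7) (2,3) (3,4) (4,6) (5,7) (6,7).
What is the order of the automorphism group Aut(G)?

Vertex 1 is the unique vertex of degree 7; the remaining 7 vertices each have degree 3 and induce a cycle, so G is the wheel on 8 vertices with hub 1. With the hub fixed, the remaining symmetry is that of the rim cycle C_7, giving the dihedral group D_7.

14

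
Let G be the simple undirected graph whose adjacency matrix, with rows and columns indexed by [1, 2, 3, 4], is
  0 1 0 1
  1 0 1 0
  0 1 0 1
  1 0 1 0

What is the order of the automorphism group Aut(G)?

Every vertex has degree 2 and the graph is connected, so G is the 4-cycle C_4. C_4 has 4 rotations and 4 reflections, so Aut(C_4) ≅ D_4 of order 8.

8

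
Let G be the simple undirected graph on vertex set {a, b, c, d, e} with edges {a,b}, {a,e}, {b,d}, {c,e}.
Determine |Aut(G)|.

2

The degree sequence is [2, 2, 1, 1, 2]; the two degree-1 vertices c and d are the ends of a path, so G = P_5. A path has exactly one nontrivial symmetry — reversal — giving Aut(G) of order 2.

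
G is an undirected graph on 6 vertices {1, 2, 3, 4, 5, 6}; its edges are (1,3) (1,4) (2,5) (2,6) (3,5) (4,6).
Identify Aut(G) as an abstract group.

Every vertex has degree 2 and the graph is connected, so G is the 6-cycle C_6. The automorphisms of the 6-cycle are exactly the symmetries of a regular 6-gon: the dihedral group D_6, |D_6| = 12.

the dihedral group of order 12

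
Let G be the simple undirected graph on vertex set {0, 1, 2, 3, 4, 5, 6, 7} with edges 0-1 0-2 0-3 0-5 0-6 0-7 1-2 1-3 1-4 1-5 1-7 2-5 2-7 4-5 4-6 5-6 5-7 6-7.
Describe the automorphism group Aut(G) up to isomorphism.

{e}

Degrees alone do not determine every vertex (e.g. 0 and 1 both have degree 6), but their neighbour-degree multisets differ: N(0) has degrees [2, 4, 4, 5, 6, 6] while N(1) has degrees [2, 3, 4, 5, 6, 6]. Repeating this refinement separates all vertices, so the only automorphism is the identity.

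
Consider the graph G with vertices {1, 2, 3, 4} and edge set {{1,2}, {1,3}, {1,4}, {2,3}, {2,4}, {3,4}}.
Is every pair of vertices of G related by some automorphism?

Every vertex has degree 3, so G is the complete graph K_4. Every bijection on the vertex set is an automorphism of K_4; hence Aut(K_4) ≅ S_4, order 24. Under this action every vertex can be carried to every other, so G is vertex-transitive.

Yes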